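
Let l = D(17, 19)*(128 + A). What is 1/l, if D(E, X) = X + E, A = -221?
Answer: -1/3348 ≈ -0.00029869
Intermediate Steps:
D(E, X) = E + X
l = -3348 (l = (17 + 19)*(128 - 221) = 36*(-93) = -3348)
1/l = 1/(-3348) = -1/3348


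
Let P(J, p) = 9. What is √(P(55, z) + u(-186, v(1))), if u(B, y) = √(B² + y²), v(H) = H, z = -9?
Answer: √(9 + √34597) ≈ 13.964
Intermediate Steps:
√(P(55, z) + u(-186, v(1))) = √(9 + √((-186)² + 1²)) = √(9 + √(34596 + 1)) = √(9 + √34597)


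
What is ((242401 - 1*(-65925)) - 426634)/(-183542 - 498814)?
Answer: 9859/56863 ≈ 0.17338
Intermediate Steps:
((242401 - 1*(-65925)) - 426634)/(-183542 - 498814) = ((242401 + 65925) - 426634)/(-682356) = (308326 - 426634)*(-1/682356) = -118308*(-1/682356) = 9859/56863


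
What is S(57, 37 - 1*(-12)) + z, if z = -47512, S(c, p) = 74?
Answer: -47438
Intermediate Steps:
S(57, 37 - 1*(-12)) + z = 74 - 47512 = -47438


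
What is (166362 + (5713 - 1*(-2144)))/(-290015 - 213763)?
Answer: -58073/167926 ≈ -0.34582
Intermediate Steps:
(166362 + (5713 - 1*(-2144)))/(-290015 - 213763) = (166362 + (5713 + 2144))/(-503778) = (166362 + 7857)*(-1/503778) = 174219*(-1/503778) = -58073/167926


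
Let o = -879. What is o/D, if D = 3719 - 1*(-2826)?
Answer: -879/6545 ≈ -0.13430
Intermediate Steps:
D = 6545 (D = 3719 + 2826 = 6545)
o/D = -879/6545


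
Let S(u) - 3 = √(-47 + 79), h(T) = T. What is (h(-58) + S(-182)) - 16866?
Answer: -16921 + 4*√2 ≈ -16915.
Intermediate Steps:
S(u) = 3 + 4*√2 (S(u) = 3 + √(-47 + 79) = 3 + √32 = 3 + 4*√2)
(h(-58) + S(-182)) - 16866 = (-58 + (3 + 4*√2)) - 16866 = (-55 + 4*√2) - 16866 = -16921 + 4*√2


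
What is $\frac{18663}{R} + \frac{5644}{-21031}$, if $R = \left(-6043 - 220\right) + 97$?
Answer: $- \frac{427302457}{129677146} \approx -3.2951$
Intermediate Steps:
$R = -6166$ ($R = -6263 + 97 = -6166$)
$\frac{18663}{R} + \frac{5644}{-21031} = \frac{18663}{-6166} + \frac{5644}{-21031} = 18663 \left(- \frac{1}{6166}\right) + 5644 \left(- \frac{1}{21031}\right) = - \frac{18663}{6166} - \frac{5644}{21031} = - \frac{427302457}{129677146}$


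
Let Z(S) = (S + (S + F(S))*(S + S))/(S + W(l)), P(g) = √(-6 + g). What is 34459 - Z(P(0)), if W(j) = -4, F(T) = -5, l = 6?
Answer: 4*(8617*√6 + 34456*I)/(√6 + 4*I) ≈ 34459.0 - 5.3443*I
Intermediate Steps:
Z(S) = (S + 2*S*(-5 + S))/(-4 + S) (Z(S) = (S + (S - 5)*(S + S))/(S - 4) = (S + (-5 + S)*(2*S))/(-4 + S) = (S + 2*S*(-5 + S))/(-4 + S))
34459 - Z(P(0)) = 34459 - √(-6 + 0)*(-9 + 2*√(-6 + 0))/(-4 + √(-6 + 0)) = 34459 - √(-6)*(-9 + 2*√(-6))/(-4 + √(-6)) = 34459 - I*√6*(-9 + 2*(I*√6))/(-4 + I*√6) = 34459 - I*√6*(-9 + 2*I*√6)/(-4 + I*√6)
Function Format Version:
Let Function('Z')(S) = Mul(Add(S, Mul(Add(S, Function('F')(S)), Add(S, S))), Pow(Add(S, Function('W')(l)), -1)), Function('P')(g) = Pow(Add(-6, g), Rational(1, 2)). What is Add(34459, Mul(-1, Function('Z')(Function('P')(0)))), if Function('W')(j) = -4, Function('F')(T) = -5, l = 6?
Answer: Mul(4, Pow(Add(Pow(6, Rational(1, 2)), Mul(4, I)), -1), Add(Mul(8617, Pow(6, Rational(1, 2))), Mul(34456, I))) ≈ Add(34459., Mul(-5.3443, I))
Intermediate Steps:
Function('Z')(S) = Mul(Pow(Add(-4, S), -1), Add(S, Mul(2, S, Add(-5, S)))) (Function('Z')(S) = Mul(Add(S, Mul(Add(S, -5), Add(S, S))), Pow(Add(S, -4), -1)) = Mul(Add(S, Mul(Add(-5, S), Mul(2, S))), Pow(Add(-4, S), -1)) = Mul(Add(S, Mul(2, S, Add(-5, S))), Pow(Add(-4, S), -1)) = Mul(Pow(Add(-4, S), -1), Add(S, Mul(2, S, Add(-5, S)))))
Add(34459, Mul(-1, Function('Z')(Function('P')(0)))) = Add(34459, Mul(-1, Mul(Pow(Add(-6, 0), Rational(1, 2)), Pow(Add(-4, Pow(Add(-6, 0), Rational(1, 2))), -1), Add(-9, Mul(2, Pow(Add(-6, 0), Rational(1, 2))))))) = Add(34459, Mul(-1, Mul(Pow(-6, Rational(1, 2)), Pow(Add(-4, Pow(-6, Rational(1, 2))), -1), Add(-9, Mul(2, Pow(-6, Rational(1, 2))))))) = Add(34459, Mul(-1, Mul(Mul(I, Pow(6, Rational(1, 2))), Pow(Add(-4, Mul(I, Pow(6, Rational(1, 2)))), -1), Add(-9, Mul(2, Mul(I, Pow(6, Rational(1, 2)))))))) = Add(34459, Mul(-1, Mul(Mul(I, Pow(6, Rational(1, 2))), Pow(Add(-4, Mul(I, Pow(6, Rational(1, 2)))), -1), Add(-9, Mul(2, I, Pow(6, Rational(1, 2))))))) = Add(34459, Mul(-1, Mul(I, Pow(6, Rational(1, 2)), Pow(Add(-4, Mul(I, Pow(6, Rational(1, 2)))), -1), Add(-9, Mul(2, I, Pow(6, Rational(1, 2))))))) = Add(34459, Mul(-1, I, Pow(6, Rational(1, 2)), Pow(Add(-4, Mul(I, Pow(6, Rational(1, 2)))), -1), Add(-9, Mul(2, I, Pow(6, Rational(1, 2))))))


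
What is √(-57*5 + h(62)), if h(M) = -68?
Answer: I*√353 ≈ 18.788*I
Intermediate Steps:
√(-57*5 + h(62)) = √(-57*5 - 68) = √(-285 - 68) = √(-353) = I*√353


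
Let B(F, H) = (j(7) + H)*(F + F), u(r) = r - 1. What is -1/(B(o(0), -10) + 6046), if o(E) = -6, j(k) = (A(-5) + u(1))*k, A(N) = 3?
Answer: -1/5914 ≈ -0.00016909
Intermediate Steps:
u(r) = -1 + r
j(k) = 3*k (j(k) = (3 + (-1 + 1))*k = (3 + 0)*k = 3*k)
B(F, H) = 2*F*(21 + H) (B(F, H) = (3*7 + H)*(F + F) = (21 + H)*(2*F) = 2*F*(21 + H))
-1/(B(o(0), -10) + 6046) = -1/(2*(-6)*(21 - 10) + 6046) = -1/(2*(-6)*11 + 6046) = -1/(-132 + 6046) = -1/5914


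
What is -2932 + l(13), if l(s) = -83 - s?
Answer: -3028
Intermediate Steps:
-2932 + l(13) = -2932 + (-83 - 1*13) = -2932 + (-83 - 13) = -2932 - 96 = -3028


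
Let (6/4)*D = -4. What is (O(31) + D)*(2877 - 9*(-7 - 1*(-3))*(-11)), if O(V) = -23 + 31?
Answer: 13232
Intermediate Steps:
D = -8/3 (D = (2/3)*(-4) = -8/3 ≈ -2.6667)
O(V) = 8
(O(31) + D)*(2877 - 9*(-7 - 1*(-3))*(-11)) = (8 - 8/3)*(2877 - 9*(-7 - 1*(-3))*(-11)) = 16*(2877 - 9*(-7 + 3)*(-11))/3 = 16*(2877 - 9*(-4)*(-11))/3 = 16*(2877 + 36*(-11))/3 = 16*(2877 - 396)/3 = (16/3)*2481 = 13232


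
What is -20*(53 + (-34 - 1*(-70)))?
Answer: -1780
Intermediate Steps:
-20*(53 + (-34 - 1*(-70))) = -20*(53 + (-34 + 70)) = -20*(53 + 36) = -20*89 = -1780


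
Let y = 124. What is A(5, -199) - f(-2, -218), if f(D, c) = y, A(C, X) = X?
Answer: -323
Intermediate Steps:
f(D, c) = 124
A(5, -199) - f(-2, -218) = -199 - 1*124 = -199 - 124 = -323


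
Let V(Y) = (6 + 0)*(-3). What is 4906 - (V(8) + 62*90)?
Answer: -656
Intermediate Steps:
V(Y) = -18 (V(Y) = 6*(-3) = -18)
4906 - (V(8) + 62*90) = 4906 - (-18 + 62*90) = 4906 - (-18 + 5580) = 4906 - 1*5562 = 4906 - 5562 = -656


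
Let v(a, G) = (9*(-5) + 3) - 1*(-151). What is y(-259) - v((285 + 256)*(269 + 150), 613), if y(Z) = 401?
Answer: 292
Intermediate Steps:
v(a, G) = 109 (v(a, G) = (-45 + 3) + 151 = -42 + 151 = 109)
y(-259) - v((285 + 256)*(269 + 150), 613) = 401 - 1*109 = 401 - 109 = 292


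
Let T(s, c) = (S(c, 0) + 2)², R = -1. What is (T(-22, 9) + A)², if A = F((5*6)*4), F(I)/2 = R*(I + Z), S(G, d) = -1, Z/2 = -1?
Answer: 55225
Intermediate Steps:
Z = -2 (Z = 2*(-1) = -2)
T(s, c) = 1 (T(s, c) = (-1 + 2)² = 1² = 1)
F(I) = 4 - 2*I (F(I) = 2*(-(I - 2)) = 2*(-(-2 + I)) = 2*(2 - I) = 4 - 2*I)
A = -236 (A = 4 - 2*5*6*4 = 4 - 60*4 = 4 - 2*120 = 4 - 240 = -236)
(T(-22, 9) + A)² = (1 - 236)² = (-235)² = 55225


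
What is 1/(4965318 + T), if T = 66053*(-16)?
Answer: 1/3908470 ≈ 2.5585e-7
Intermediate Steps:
T = -1056848
1/(4965318 + T) = 1/(4965318 - 1056848) = 1/3908470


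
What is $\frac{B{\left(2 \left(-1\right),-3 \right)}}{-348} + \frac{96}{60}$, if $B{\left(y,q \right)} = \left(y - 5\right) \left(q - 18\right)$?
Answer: $\frac{683}{580} \approx 1.1776$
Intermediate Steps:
$B{\left(y,q \right)} = \left(-18 + q\right) \left(-5 + y\right)$ ($B{\left(y,q \right)} = \left(-5 + y\right) \left(-18 + q\right) = \left(-18 + q\right) \left(-5 + y\right)$)
$\frac{B{\left(2 \left(-1\right),-3 \right)}}{-348} + \frac{96}{60} = \frac{90 - 18 \cdot 2 \left(-1\right) - -15 - 3 \cdot 2 \left(-1\right)}{-348} + \frac{96}{60} = \left(90 - -36 + 15 - -6\right) \left(- \frac{1}{348}\right) + 96 \cdot \frac{1}{60} = \left(90 + 36 + 15 + 6\right) \left(- \frac{1}{348}\right) + \frac{8}{5} = 147 \left(- \frac{1}{348}\right) + \frac{8}{5} = - \frac{49}{116} + \frac{8}{5} = \frac{683}{580}$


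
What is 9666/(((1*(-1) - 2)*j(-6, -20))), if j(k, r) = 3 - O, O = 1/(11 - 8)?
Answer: -4833/4 ≈ -1208.3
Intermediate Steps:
O = ⅓ (O = 1/3 = ⅓ ≈ 0.33333)
j(k, r) = 8/3 (j(k, r) = 3 - 1*⅓ = 3 - ⅓ = 8/3)
9666/(((1*(-1) - 2)*j(-6, -20))) = 9666/(((1*(-1) - 2)*(8/3))) = 9666/(((-1 - 2)*(8/3))) = 9666/((-3*8/3)) = 9666/(-8) = 9666*(-⅛) = -4833/4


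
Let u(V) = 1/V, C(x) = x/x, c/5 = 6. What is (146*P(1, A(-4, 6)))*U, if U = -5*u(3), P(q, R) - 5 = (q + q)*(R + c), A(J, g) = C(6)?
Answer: -48910/3 ≈ -16303.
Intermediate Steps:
c = 30 (c = 5*6 = 30)
C(x) = 1
A(J, g) = 1
P(q, R) = 5 + 2*q*(30 + R) (P(q, R) = 5 + (q + q)*(R + 30) = 5 + (2*q)*(30 + R) = 5 + 2*q*(30 + R))
U = -5/3 ≈ -1.6667
(146*P(1, A(-4, 6)))*U = (146*(5 + 60*1 + 2*1*1))*(-5/3) = (146*(5 + 60 + 2))*(-5/3) = (146*67)*(-5/3) = 9782*(-5/3) = -48910/3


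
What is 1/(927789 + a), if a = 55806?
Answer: 1/983595 ≈ 1.0167e-6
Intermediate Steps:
1/(927789 + a) = 1/(927789 + 55806) = 1/983595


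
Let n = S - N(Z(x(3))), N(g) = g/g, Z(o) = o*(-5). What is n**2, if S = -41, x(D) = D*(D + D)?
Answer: 1764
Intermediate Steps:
x(D) = 2*D**2 (x(D) = D*(2*D) = 2*D**2)
Z(o) = -5*o
N(g) = 1
n = -42 (n = -41 - 1*1 = -41 - 1 = -42)
n**2 = (-42)**2 = 1764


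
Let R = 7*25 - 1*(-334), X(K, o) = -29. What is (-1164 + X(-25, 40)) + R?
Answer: -684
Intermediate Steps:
R = 509 (R = 175 + 334 = 509)
(-1164 + X(-25, 40)) + R = (-1164 - 29) + 509 = -1193 + 509 = -684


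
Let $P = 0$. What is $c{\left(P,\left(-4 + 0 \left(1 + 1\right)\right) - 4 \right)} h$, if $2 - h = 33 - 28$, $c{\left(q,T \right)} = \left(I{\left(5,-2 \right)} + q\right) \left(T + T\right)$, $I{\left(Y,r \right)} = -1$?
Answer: $-48$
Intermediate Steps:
$c{\left(q,T \right)} = 2 T \left(-1 + q\right)$ ($c{\left(q,T \right)} = \left(-1 + q\right) \left(T + T\right) = \left(-1 + q\right) 2 T = 2 T \left(-1 + q\right)$)
$h = -3$ ($h = 2 - \left(33 - 28\right) = 2 - 5 = -3$)
$c{\left(P,\left(-4 + 0 \left(1 + 1\right)\right) - 4 \right)} h = 2 \left(\left(-4 + 0 \left(1 + 1\right)\right) - 4\right) \left(-1 + 0\right) \left(-3\right) = 2 \left(\left(-4 + 0 \cdot 2\right) - 4\right) \left(-1\right) \left(-3\right) = 2 \left(\left(-4 + 0\right) - 4\right) \left(-1\right) \left(-3\right) = 2 \left(-4 - 4\right) \left(-1\right) \left(-3\right) = 2 \left(-8\right) \left(-1\right) \left(-3\right) = 16 \left(-3\right) = -48$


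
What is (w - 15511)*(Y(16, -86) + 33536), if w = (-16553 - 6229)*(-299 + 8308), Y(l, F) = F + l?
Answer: -6106760188834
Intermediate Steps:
w = -182461038 (w = -22782*8009 = -182461038)
(w - 15511)*(Y(16, -86) + 33536) = (-182461038 - 15511)*((-86 + 16) + 33536) = -182476549*(-70 + 33536) = -182476549*33466 = -6106760188834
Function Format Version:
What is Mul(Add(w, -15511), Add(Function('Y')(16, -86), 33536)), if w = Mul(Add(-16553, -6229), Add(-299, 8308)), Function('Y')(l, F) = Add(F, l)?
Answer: -6106760188834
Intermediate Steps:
w = -182461038 (w = Mul(-22782, 8009) = -182461038)
Mul(Add(w, -15511), Add(Function('Y')(16, -86), 33536)) = Mul(Add(-182461038, -15511), Add(Add(-86, 16), 33536)) = Mul(-182476549, Add(-70, 33536)) = Mul(-182476549, 33466) = -6106760188834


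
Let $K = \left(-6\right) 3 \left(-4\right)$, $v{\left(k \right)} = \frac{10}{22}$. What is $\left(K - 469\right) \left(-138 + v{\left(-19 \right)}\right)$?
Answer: $\frac{600661}{11} \approx 54606.0$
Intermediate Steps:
$v{\left(k \right)} = \frac{5}{11}$ ($v{\left(k \right)} = 10 \cdot \frac{1}{22} = \frac{5}{11}$)
$K = 72$ ($K = \left(-18\right) \left(-4\right) = 72$)
$\left(K - 469\right) \left(-138 + v{\left(-19 \right)}\right) = \left(72 - 469\right) \left(-138 + \frac{5}{11}\right) = \left(-397\right) \left(- \frac{1513}{11}\right) = \frac{600661}{11}$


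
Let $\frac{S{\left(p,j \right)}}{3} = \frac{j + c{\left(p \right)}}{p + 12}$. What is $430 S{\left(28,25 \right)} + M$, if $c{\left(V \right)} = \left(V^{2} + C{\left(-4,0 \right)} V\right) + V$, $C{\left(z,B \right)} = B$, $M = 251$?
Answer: $\frac{108977}{4} \approx 27244.0$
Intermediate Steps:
$c{\left(V \right)} = V + V^{2}$ ($c{\left(V \right)} = \left(V^{2} + 0 V\right) + V = \left(V^{2} + 0\right) + V = V^{2} + V = V + V^{2}$)
$S{\left(p,j \right)} = \frac{3 \left(j + p \left(1 + p\right)\right)}{12 + p}$ ($S{\left(p,j \right)} = 3 \frac{j + p \left(1 + p\right)}{p + 12} = 3 \frac{j + p \left(1 + p\right)}{12 + p} = \frac{3 \left(j + p \left(1 + p\right)\right)}{12 + p}$)
$430 S{\left(28,25 \right)} + M = 430 \frac{3 \left(25 + 28 \left(1 + 28\right)\right)}{12 + 28} + 251 = 430 \frac{3 \left(25 + 28 \cdot 29\right)}{40} + 251 = 430 \cdot 3 \cdot \frac{1}{40} \left(25 + 812\right) + 251 = 430 \cdot 3 \cdot \frac{1}{40} \cdot 837 + 251 = 430 \cdot \frac{2511}{40} + 251 = \frac{107973}{4} + 251 = \frac{108977}{4}$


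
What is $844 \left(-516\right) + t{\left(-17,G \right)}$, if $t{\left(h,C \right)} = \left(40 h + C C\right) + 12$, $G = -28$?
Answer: $-435388$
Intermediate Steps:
$t{\left(h,C \right)} = 12 + C^{2} + 40 h$ ($t{\left(h,C \right)} = \left(40 h + C^{2}\right) + 12 = \left(C^{2} + 40 h\right) + 12 = 12 + C^{2} + 40 h$)
$844 \left(-516\right) + t{\left(-17,G \right)} = 844 \left(-516\right) + \left(12 + \left(-28\right)^{2} + 40 \left(-17\right)\right) = -435504 + \left(12 + 784 - 680\right) = -435504 + 116 = -435388$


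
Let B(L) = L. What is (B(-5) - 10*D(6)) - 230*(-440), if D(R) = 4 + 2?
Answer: 101135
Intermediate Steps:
D(R) = 6
(B(-5) - 10*D(6)) - 230*(-440) = (-5 - 10*6) - 230*(-440) = (-5 - 60) + 101200 = -65 + 101200 = 101135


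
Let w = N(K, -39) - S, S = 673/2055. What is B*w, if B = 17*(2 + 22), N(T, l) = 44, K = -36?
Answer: 12205592/685 ≈ 17818.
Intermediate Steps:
S = 673/2055 (S = 673*(1/2055) = 673/2055 ≈ 0.32749)
w = 89747/2055 (w = 44 - 1*673/2055 = 44 - 673/2055 = 89747/2055 ≈ 43.672)
B = 408 (B = 17*24 = 408)
B*w = 408*(89747/2055) = 12205592/685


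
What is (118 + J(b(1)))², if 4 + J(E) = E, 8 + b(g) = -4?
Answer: 10404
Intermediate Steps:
b(g) = -12 (b(g) = -8 - 4 = -12)
J(E) = -4 + E
(118 + J(b(1)))² = (118 + (-4 - 12))² = (118 - 16)² = 102² = 10404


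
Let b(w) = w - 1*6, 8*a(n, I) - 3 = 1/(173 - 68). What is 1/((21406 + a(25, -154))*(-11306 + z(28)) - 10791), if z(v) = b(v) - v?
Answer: -15/3632395777 ≈ -4.1295e-9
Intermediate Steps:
a(n, I) = 79/210 (a(n, I) = 3/8 + 1/(8*(173 - 68)) = 3/8 + (⅛)/105 = 3/8 + (⅛)*(1/105) = 3/8 + 1/840 = 79/210)
b(w) = -6 + w (b(w) = w - 6 = -6 + w)
z(v) = -6 (z(v) = (-6 + v) - v = -6)
1/((21406 + a(25, -154))*(-11306 + z(28)) - 10791) = 1/((21406 + 79/210)*(-11306 - 6) - 10791) = 1/((4495339/210)*(-11312) - 10791) = 1/(-3632233912/15 - 10791) = 1/(-3632395777/15) = -15/3632395777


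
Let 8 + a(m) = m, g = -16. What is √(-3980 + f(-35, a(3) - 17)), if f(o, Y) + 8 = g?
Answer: 2*I*√1001 ≈ 63.277*I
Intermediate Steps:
a(m) = -8 + m
f(o, Y) = -24 (f(o, Y) = -8 - 16 = -24)
√(-3980 + f(-35, a(3) - 17)) = √(-3980 - 24) = √(-4004) = 2*I*√1001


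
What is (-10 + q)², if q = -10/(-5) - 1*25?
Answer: 1089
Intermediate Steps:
q = -23 (q = -10*(-⅕) - 25 = 2 - 25 = -23)
(-10 + q)² = (-10 - 23)² = (-33)² = 1089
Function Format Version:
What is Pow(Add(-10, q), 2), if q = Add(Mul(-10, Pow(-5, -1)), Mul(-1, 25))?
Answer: 1089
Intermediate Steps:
q = -23 (q = Add(Mul(-10, Rational(-1, 5)), -25) = Add(2, -25) = -23)
Pow(Add(-10, q), 2) = Pow(Add(-10, -23), 2) = Pow(-33, 2) = 1089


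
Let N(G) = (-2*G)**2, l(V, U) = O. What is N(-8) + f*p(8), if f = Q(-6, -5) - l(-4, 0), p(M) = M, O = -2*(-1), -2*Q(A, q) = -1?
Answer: 244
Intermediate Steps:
Q(A, q) = 1/2 (Q(A, q) = -1/2*(-1) = 1/2)
O = 2
l(V, U) = 2
N(G) = 4*G**2
f = -3/2 (f = 1/2 - 1*2 = 1/2 - 2 = -3/2 ≈ -1.5000)
N(-8) + f*p(8) = 4*(-8)**2 - 3/2*8 = 4*64 - 12 = 256 - 12 = 244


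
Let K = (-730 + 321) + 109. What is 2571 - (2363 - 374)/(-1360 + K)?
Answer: 4269849/1660 ≈ 2572.2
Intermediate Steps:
K = -300 (K = -409 + 109 = -300)
2571 - (2363 - 374)/(-1360 + K) = 2571 - (2363 - 374)/(-1360 - 300) = 2571 - 1989/(-1660) = 2571 - 1989*(-1)/1660 = 2571 - 1*(-1989/1660) = 2571 + 1989/1660 = 4269849/1660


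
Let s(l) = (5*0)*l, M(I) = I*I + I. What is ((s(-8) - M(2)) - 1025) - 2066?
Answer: -3097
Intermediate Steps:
M(I) = I + I² (M(I) = I² + I = I + I²)
s(l) = 0 (s(l) = 0*l = 0)
((s(-8) - M(2)) - 1025) - 2066 = ((0 - 2*(1 + 2)) - 1025) - 2066 = ((0 - 2*3) - 1025) - 2066 = ((0 - 1*6) - 1025) - 2066 = ((0 - 6) - 1025) - 2066 = (-6 - 1025) - 2066 = -1031 - 2066 = -3097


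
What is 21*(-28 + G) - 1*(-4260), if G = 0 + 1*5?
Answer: 3777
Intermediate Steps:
G = 5 (G = 0 + 5 = 5)
21*(-28 + G) - 1*(-4260) = 21*(-28 + 5) - 1*(-4260) = 21*(-23) + 4260 = -483 + 4260 = 3777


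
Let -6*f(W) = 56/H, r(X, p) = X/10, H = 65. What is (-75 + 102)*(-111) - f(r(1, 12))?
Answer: -584387/195 ≈ -2996.9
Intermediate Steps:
r(X, p) = X/10 (r(X, p) = X*(1/10) = X/10)
f(W) = -28/195 (f(W) = -28/(3*65) = -1/6*56/65 = -28/195)
(-75 + 102)*(-111) - f(r(1, 12)) = (-75 + 102)*(-111) - 1*(-28/195) = 27*(-111) + 28/195 = -2997 + 28/195 = -584387/195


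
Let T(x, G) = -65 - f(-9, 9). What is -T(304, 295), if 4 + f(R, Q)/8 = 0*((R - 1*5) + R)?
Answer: 33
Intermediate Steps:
f(R, Q) = -32 (f(R, Q) = -32 + 8*(0*((R - 1*5) + R)) = -32 + 8*(0*((R - 5) + R)) = -32 + 8*(0*((-5 + R) + R)) = -32 + 8*(0*(-5 + 2*R)) = -32 + 8*0 = -32 + 0 = -32)
T(x, G) = -33 (T(x, G) = -65 - 1*(-32) = -65 + 32 = -33)
-T(304, 295) = -1*(-33) = 33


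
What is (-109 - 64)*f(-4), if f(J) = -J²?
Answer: 2768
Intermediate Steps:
(-109 - 64)*f(-4) = (-109 - 64)*(-1*(-4)²) = -(-173)*16 = -173*(-16) = 2768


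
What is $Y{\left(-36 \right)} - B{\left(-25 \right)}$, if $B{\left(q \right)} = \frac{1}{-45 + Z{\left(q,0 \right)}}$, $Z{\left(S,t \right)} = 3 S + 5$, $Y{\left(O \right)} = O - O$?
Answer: $\frac{1}{115} \approx 0.0086956$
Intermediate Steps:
$Y{\left(O \right)} = 0$
$Z{\left(S,t \right)} = 5 + 3 S$
$B{\left(q \right)} = \frac{1}{-40 + 3 q}$ ($B{\left(q \right)} = \frac{1}{-45 + \left(5 + 3 q\right)} = \frac{1}{-40 + 3 q}$)
$Y{\left(-36 \right)} - B{\left(-25 \right)} = 0 - \frac{1}{-40 + 3 \left(-25\right)} = 0 - \frac{1}{-40 - 75} = 0 - \frac{1}{-115} = 0 - - \frac{1}{115} = 0 + \frac{1}{115} = \frac{1}{115}$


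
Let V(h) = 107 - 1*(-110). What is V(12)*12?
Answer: 2604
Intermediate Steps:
V(h) = 217 (V(h) = 107 + 110 = 217)
V(12)*12 = 217*12 = 2604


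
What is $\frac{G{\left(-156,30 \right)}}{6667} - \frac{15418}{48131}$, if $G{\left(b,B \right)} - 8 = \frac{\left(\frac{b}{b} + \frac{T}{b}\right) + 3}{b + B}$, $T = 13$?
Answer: $- \frac{154841280253}{485184738024} \approx -0.31914$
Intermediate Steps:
$G{\left(b,B \right)} = 8 + \frac{4 + \frac{13}{b}}{B + b}$ ($G{\left(b,B \right)} = 8 + \frac{\left(\frac{b}{b} + \frac{13}{b}\right) + 3}{b + B} = 8 + \frac{\left(1 + \frac{13}{b}\right) + 3}{B + b} = 8 + \frac{4 + \frac{13}{b}}{B + b}$)
$\frac{G{\left(-156,30 \right)}}{6667} - \frac{15418}{48131} = \frac{\frac{1}{-156} \frac{1}{30 - 156} \left(13 + 4 \left(-156\right) + 8 \left(-156\right)^{2} + 8 \cdot 30 \left(-156\right)\right)}{6667} - \frac{15418}{48131} = - \frac{13 - 624 + 8 \cdot 24336 - 37440}{156 \left(-126\right)} \frac{1}{6667} - \frac{15418}{48131} = \left(- \frac{1}{156}\right) \left(- \frac{1}{126}\right) \left(13 - 624 + 194688 - 37440\right) \frac{1}{6667} - \frac{15418}{48131} = \left(- \frac{1}{156}\right) \left(- \frac{1}{126}\right) 156637 \cdot \frac{1}{6667} - \frac{15418}{48131} = \frac{12049}{1512} \cdot \frac{1}{6667} - \frac{15418}{48131} = \frac{12049}{10080504} - \frac{15418}{48131} = - \frac{154841280253}{485184738024}$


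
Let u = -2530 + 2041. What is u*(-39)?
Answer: 19071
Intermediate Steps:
u = -489
u*(-39) = -489*(-39) = 19071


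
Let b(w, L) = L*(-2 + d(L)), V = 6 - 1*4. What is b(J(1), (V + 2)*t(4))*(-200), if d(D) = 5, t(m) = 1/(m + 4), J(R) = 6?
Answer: -300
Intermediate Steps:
V = 2 (V = 6 - 4 = 2)
t(m) = 1/(4 + m)
b(w, L) = 3*L (b(w, L) = L*(-2 + 5) = L*3 = 3*L)
b(J(1), (V + 2)*t(4))*(-200) = (3*((2 + 2)/(4 + 4)))*(-200) = (3*(4/8))*(-200) = (3*(4*(⅛)))*(-200) = (3*(½))*(-200) = (3/2)*(-200) = -300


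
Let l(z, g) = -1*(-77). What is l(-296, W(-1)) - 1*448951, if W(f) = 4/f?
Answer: -448874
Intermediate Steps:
l(z, g) = 77
l(-296, W(-1)) - 1*448951 = 77 - 1*448951 = 77 - 448951 = -448874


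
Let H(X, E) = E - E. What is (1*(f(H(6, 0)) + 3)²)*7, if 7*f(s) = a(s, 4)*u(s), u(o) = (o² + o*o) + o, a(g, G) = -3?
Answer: 63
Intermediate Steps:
H(X, E) = 0
u(o) = o + 2*o² (u(o) = (o² + o²) + o = 2*o² + o = o + 2*o²)
f(s) = -3*s*(1 + 2*s)/7 (f(s) = (-3*s*(1 + 2*s))/7 = -3*s*(1 + 2*s)/7)
(1*(f(H(6, 0)) + 3)²)*7 = (1*(-3/7*0*(1 + 2*0) + 3)²)*7 = (1*(-3/7*0*(1 + 0) + 3)²)*7 = (1*(-3/7*0*1 + 3)²)*7 = (1*(0 + 3)²)*7 = (1*3²)*7 = (1*9)*7 = 9*7 = 63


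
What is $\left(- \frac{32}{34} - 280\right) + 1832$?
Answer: $\frac{26368}{17} \approx 1551.1$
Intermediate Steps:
$\left(- \frac{32}{34} - 280\right) + 1832 = \left(\left(-32\right) \frac{1}{34} - 280\right) + 1832 = \left(- \frac{16}{17} - 280\right) + 1832 = - \frac{4776}{17} + 1832 = \frac{26368}{17}$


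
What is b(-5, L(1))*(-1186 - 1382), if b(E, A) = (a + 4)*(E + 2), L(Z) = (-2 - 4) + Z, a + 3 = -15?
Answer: -107856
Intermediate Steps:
a = -18 (a = -3 - 15 = -18)
L(Z) = -6 + Z
b(E, A) = -28 - 14*E (b(E, A) = (-18 + 4)*(E + 2) = -14*(2 + E) = -28 - 14*E)
b(-5, L(1))*(-1186 - 1382) = (-28 - 14*(-5))*(-1186 - 1382) = (-28 + 70)*(-2568) = 42*(-2568) = -107856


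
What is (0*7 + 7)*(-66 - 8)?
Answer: -518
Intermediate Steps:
(0*7 + 7)*(-66 - 8) = (0 + 7)*(-74) = 7*(-74) = -518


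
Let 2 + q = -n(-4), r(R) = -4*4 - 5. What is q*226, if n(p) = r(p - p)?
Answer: 4294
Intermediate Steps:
r(R) = -21 (r(R) = -16 - 5 = -21)
n(p) = -21
q = 19 (q = -2 - 1*(-21) = -2 + 21 = 19)
q*226 = 19*226 = 4294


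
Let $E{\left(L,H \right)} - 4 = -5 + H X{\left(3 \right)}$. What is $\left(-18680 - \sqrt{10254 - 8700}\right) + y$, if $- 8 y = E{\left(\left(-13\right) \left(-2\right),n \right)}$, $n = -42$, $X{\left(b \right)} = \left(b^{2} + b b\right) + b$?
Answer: $- \frac{148557}{8} - \sqrt{1554} \approx -18609.0$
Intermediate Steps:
$X{\left(b \right)} = b + 2 b^{2}$ ($X{\left(b \right)} = \left(b^{2} + b^{2}\right) + b = 2 b^{2} + b = b + 2 b^{2}$)
$E{\left(L,H \right)} = -1 + 21 H$ ($E{\left(L,H \right)} = 4 + \left(-5 + H 3 \left(1 + 2 \cdot 3\right)\right) = 4 + \left(-5 + H 3 \left(1 + 6\right)\right) = 4 + \left(-5 + H 3 \cdot 7\right) = 4 + \left(-5 + H 21\right) = 4 + \left(-5 + 21 H\right) = -1 + 21 H$)
$y = \frac{883}{8}$ ($y = - \frac{-1 + 21 \left(-42\right)}{8} = - \frac{-1 - 882}{8} = \left(- \frac{1}{8}\right) \left(-883\right) = \frac{883}{8} \approx 110.38$)
$\left(-18680 - \sqrt{10254 - 8700}\right) + y = \left(-18680 - \sqrt{10254 - 8700}\right) + \frac{883}{8} = \left(-18680 - \sqrt{1554}\right) + \frac{883}{8} = - \frac{148557}{8} - \sqrt{1554}$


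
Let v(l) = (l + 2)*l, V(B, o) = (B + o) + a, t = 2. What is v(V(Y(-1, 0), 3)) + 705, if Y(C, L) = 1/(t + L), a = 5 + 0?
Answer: 3177/4 ≈ 794.25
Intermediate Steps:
a = 5
Y(C, L) = 1/(2 + L)
V(B, o) = 5 + B + o (V(B, o) = (B + o) + 5 = 5 + B + o)
v(l) = l*(2 + l) (v(l) = (2 + l)*l = l*(2 + l))
v(V(Y(-1, 0), 3)) + 705 = (5 + 1/(2 + 0) + 3)*(2 + (5 + 1/(2 + 0) + 3)) + 705 = (5 + 1/2 + 3)*(2 + (5 + 1/2 + 3)) + 705 = (5 + ½ + 3)*(2 + (5 + ½ + 3)) + 705 = 17*(2 + 17/2)/2 + 705 = (17/2)*(21/2) + 705 = 357/4 + 705 = 3177/4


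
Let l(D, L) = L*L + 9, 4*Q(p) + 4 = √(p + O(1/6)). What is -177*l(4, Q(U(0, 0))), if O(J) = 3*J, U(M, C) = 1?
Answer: -57171/32 + 177*√6/4 ≈ -1678.2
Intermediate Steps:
Q(p) = -1 + √(½ + p)/4 (Q(p) = -1 + √(p + 3/6)/4 = -1 + √(p + 3*(⅙))/4 = -1 + √(p + ½)/4 = -1 + √(½ + p)/4)
l(D, L) = 9 + L² (l(D, L) = L² + 9 = 9 + L²)
-177*l(4, Q(U(0, 0))) = -177*(9 + (-1 + √(2 + 4*1)/8)²) = -177*(9 + (-1 + √(2 + 4)/8)²) = -177*(9 + (-1 + √6/8)²) = -1593 - 177*(-1 + √6/8)²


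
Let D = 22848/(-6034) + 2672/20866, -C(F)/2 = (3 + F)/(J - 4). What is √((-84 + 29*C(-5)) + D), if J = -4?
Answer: I*√8262422553280106/8993246 ≈ 10.107*I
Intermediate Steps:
C(F) = ¾ + F/4 (C(F) = -2*(3 + F)/(-4 - 4) = -2*(3 + F)/(-8) = -2*(3 + F)*(-1)/8 = -2*(-3/8 - F/8) = ¾ + F/4)
D = -16450840/4496623 (D = 22848*(-1/6034) + 2672*(1/20866) = -1632/431 + 1336/10433 = -16450840/4496623 ≈ -3.6585)
√((-84 + 29*C(-5)) + D) = √((-84 + 29*(¾ + (¼)*(-5))) - 16450840/4496623) = √((-84 + 29*(¾ - 5/4)) - 16450840/4496623) = √((-84 + 29*(-½)) - 16450840/4496623) = √((-84 - 29/2) - 16450840/4496623) = √(-197/2 - 16450840/4496623) = √(-918736411/8993246) = I*√8262422553280106/8993246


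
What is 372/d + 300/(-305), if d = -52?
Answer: -6453/793 ≈ -8.1375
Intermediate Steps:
372/d + 300/(-305) = 372/(-52) + 300/(-305) = 372*(-1/52) + 300*(-1/305) = -93/13 - 60/61 = -6453/793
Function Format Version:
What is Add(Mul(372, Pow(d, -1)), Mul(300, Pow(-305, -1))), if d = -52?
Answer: Rational(-6453, 793) ≈ -8.1375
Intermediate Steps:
Add(Mul(372, Pow(d, -1)), Mul(300, Pow(-305, -1))) = Add(Mul(372, Pow(-52, -1)), Mul(300, Pow(-305, -1))) = Add(Mul(372, Rational(-1, 52)), Mul(300, Rational(-1, 305))) = Add(Rational(-93, 13), Rational(-60, 61)) = Rational(-6453, 793)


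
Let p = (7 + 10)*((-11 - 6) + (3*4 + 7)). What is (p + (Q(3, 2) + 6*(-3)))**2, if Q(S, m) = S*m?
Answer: 484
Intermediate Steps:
p = 34 (p = 17*(-17 + (12 + 7)) = 17*(-17 + 19) = 17*2 = 34)
(p + (Q(3, 2) + 6*(-3)))**2 = (34 + (3*2 + 6*(-3)))**2 = (34 + (6 - 18))**2 = (34 - 12)**2 = 22**2 = 484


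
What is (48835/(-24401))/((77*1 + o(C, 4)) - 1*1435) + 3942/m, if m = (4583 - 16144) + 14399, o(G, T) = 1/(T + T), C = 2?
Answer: 174334509031/125377193799 ≈ 1.3905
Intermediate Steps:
o(G, T) = 1/(2*T)
m = 2838 (m = -11561 + 14399 = 2838)
(48835/(-24401))/((77*1 + o(C, 4)) - 1*1435) + 3942/m = (48835/(-24401))/((77*1 + (½)/4) - 1*1435) + 3942/2838 = (48835*(-1/24401))/((77 + (½)*(¼)) - 1435) + 3942*(1/2838) = -48835/(24401*((77 + ⅛) - 1435)) + 657/473 = -48835/(24401*(617/8 - 1435)) + 657/473 = -48835/(24401*(-10863/8)) + 657/473 = -48835/24401*(-8/10863) + 657/473 = 390680/265068063 + 657/473 = 174334509031/125377193799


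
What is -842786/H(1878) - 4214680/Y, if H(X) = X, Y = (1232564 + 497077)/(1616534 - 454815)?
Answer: -510925554399977/180459211 ≈ -2.8313e+6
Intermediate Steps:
Y = 1729641/1161719 ≈ 1.4889
-842786/H(1878) - 4214680/Y = -842786/1878 - 4214680/1729641/1161719 = -842786*1/1878 - 4214680*1161719/1729641 = -421393/939 - 4896273834920/1729641 = -510925554399977/180459211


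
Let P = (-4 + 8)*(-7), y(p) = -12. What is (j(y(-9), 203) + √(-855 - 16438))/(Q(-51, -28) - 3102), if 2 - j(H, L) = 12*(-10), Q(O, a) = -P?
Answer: -61/1537 - I*√17293/3074 ≈ -0.039688 - 0.042779*I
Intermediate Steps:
P = -28 (P = 4*(-7) = -28)
Q(O, a) = 28 (Q(O, a) = -1*(-28) = 28)
j(H, L) = 122 (j(H, L) = 2 - 12*(-10) = 2 - 1*(-120) = 2 + 120 = 122)
(j(y(-9), 203) + √(-855 - 16438))/(Q(-51, -28) - 3102) = (122 + √(-855 - 16438))/(28 - 3102) = (122 + √(-17293))/(-3074) = (122 + I*√17293)*(-1/3074) = -61/1537 - I*√17293/3074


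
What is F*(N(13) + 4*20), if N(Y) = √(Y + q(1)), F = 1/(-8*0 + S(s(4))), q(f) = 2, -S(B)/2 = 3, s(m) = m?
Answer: -40/3 - √15/6 ≈ -13.979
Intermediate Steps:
S(B) = -6 (S(B) = -2*3 = -6)
F = -⅙ (F = 1/(-8*0 - 6) = 1/(0 - 6) = 1/(-6) = -⅙ ≈ -0.16667)
N(Y) = √(2 + Y) (N(Y) = √(Y + 2) = √(2 + Y))
F*(N(13) + 4*20) = -(√(2 + 13) + 4*20)/6 = -(√15 + 80)/6 = -(80 + √15)/6 = -40/3 - √15/6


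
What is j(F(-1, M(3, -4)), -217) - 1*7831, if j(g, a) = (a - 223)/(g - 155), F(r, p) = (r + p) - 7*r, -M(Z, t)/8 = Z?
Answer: -1354323/173 ≈ -7828.5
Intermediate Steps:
M(Z, t) = -8*Z
F(r, p) = p - 6*r (F(r, p) = (p + r) - 7*r = p - 6*r)
j(g, a) = (-223 + a)/(-155 + g)
j(F(-1, M(3, -4)), -217) - 1*7831 = (-223 - 217)/(-155 + (-8*3 - 6*(-1))) - 1*7831 = -440/(-155 + (-24 + 6)) - 7831 = -440/(-155 - 18) - 7831 = -440/(-173) - 7831 = -1/173*(-440) - 7831 = 440/173 - 7831 = -1354323/173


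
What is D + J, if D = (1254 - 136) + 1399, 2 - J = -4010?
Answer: 6529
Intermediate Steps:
J = 4012 (J = 2 - 1*(-4010) = 2 + 4010 = 4012)
D = 2517 (D = 1118 + 1399 = 2517)
D + J = 2517 + 4012 = 6529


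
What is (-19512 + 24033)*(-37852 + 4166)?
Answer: -152294406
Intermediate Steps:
(-19512 + 24033)*(-37852 + 4166) = 4521*(-33686) = -152294406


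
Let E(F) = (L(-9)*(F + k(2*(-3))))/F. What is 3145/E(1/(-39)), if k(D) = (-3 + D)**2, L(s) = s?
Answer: 3145/28422 ≈ 0.11065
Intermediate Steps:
E(F) = (-729 - 9*F)/F (E(F) = (-9*(F + (-3 + 2*(-3))**2))/F = (-9*(F + (-3 - 6)**2))/F = (-9*(F + (-9)**2))/F = (-9*(F + 81))/F = (-9*(81 + F))/F = (-729 - 9*F)/F)
3145/E(1/(-39)) = 3145/(-9 - 729/(1/(-39))) = 3145/(-9 - 729/(-1/39)) = 3145/(-9 - 729*(-39)) = 3145/(-9 + 28431) = 3145/28422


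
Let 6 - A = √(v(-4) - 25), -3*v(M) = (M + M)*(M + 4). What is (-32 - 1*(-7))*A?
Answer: -150 + 125*I ≈ -150.0 + 125.0*I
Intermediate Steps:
v(M) = -2*M*(4 + M)/3 (v(M) = -(M + M)*(M + 4)/3 = -2*M*(4 + M)/3)
A = 6 - 5*I (A = 6 - √(-⅔*(-4)*(4 - 4) - 25) = 6 - √(-⅔*(-4)*0 - 25) = 6 - √(0 - 25) = 6 - √(-25) = 6 - 5*I ≈ 6.0 - 5.0*I)
(-32 - 1*(-7))*A = (-32 - 1*(-7))*(6 - 5*I) = (-32 + 7)*(6 - 5*I) = -25*(6 - 5*I) = -150 + 125*I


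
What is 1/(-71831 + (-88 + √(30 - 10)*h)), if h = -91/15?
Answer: -3236355/232755382121 + 546*√5/232755382121 ≈ -1.3899e-5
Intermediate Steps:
h = -91/15 (h = -91*1/15 = -91/15 ≈ -6.0667)
1/(-71831 + (-88 + √(30 - 10)*h)) = 1/(-71831 + (-88 + √(30 - 10)*(-91/15))) = 1/(-71831 + (-88 + √20*(-91/15))) = 1/(-71831 + (-88 + (2*√5)*(-91/15))) = 1/(-71831 + (-88 - 182*√5/15)) = 1/(-71919 - 182*√5/15)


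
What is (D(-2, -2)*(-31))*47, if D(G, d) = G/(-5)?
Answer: -2914/5 ≈ -582.80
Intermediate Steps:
D(G, d) = -G/5 (D(G, d) = G*(-⅕) = -G/5)
(D(-2, -2)*(-31))*47 = (-⅕*(-2)*(-31))*47 = ((⅖)*(-31))*47 = -62/5*47 = -2914/5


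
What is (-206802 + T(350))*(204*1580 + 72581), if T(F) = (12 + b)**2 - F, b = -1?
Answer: -81756748931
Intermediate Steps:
T(F) = 121 - F (T(F) = (12 - 1)**2 - F = 11**2 - F = 121 - F)
(-206802 + T(350))*(204*1580 + 72581) = (-206802 + (121 - 1*350))*(204*1580 + 72581) = (-206802 + (121 - 350))*(322320 + 72581) = (-206802 - 229)*394901 = -207031*394901 = -81756748931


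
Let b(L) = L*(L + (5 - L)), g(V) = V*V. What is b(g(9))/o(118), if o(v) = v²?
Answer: 405/13924 ≈ 0.029086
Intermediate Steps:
g(V) = V²
b(L) = 5*L (b(L) = L*5 = 5*L)
b(g(9))/o(118) = (5*9²)/(118²) = (5*81)/13924 = 405*(1/13924) = 405/13924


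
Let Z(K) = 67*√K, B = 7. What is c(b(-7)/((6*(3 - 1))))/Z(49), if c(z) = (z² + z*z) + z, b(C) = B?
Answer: 13/4824 ≈ 0.0026949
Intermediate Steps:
b(C) = 7
c(z) = z + 2*z² (c(z) = (z² + z²) + z = 2*z² + z = z + 2*z²)
c(b(-7)/((6*(3 - 1))))/Z(49) = ((7/((6*(3 - 1))))*(1 + 2*(7/((6*(3 - 1))))))/((67*√49)) = ((7/((6*2)))*(1 + 2*(7/((6*2)))))/((67*7)) = ((7/12)*(1 + 2*(7/12)))/469 = ((7*(1/12))*(1 + 2*(7*(1/12))))*(1/469) = (7*(1 + 2*(7/12))/12)*(1/469) = (7*(1 + 7/6)/12)*(1/469) = ((7/12)*(13/6))*(1/469) = (91/72)*(1/469) = 13/4824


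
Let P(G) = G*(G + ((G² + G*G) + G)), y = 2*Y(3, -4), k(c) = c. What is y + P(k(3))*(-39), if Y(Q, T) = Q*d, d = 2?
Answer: -2796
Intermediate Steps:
Y(Q, T) = 2*Q (Y(Q, T) = Q*2 = 2*Q)
y = 12 (y = 2*(2*3) = 2*6 = 12)
P(G) = G*(2*G + 2*G²) (P(G) = G*(G + ((G² + G²) + G)) = G*(G + (2*G² + G)) = G*(G + (G + 2*G²)) = G*(2*G + 2*G²))
y + P(k(3))*(-39) = 12 + (2*3²*(1 + 3))*(-39) = 12 + (2*9*4)*(-39) = 12 + 72*(-39) = 12 - 2808 = -2796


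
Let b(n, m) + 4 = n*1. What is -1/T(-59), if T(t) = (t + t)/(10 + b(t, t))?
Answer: -53/118 ≈ -0.44915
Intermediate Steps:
b(n, m) = -4 + n (b(n, m) = -4 + n*1 = -4 + n)
T(t) = 2*t/(6 + t) (T(t) = (t + t)/(10 + (-4 + t)) = (2*t)/(6 + t) = 2*t/(6 + t))
-1/T(-59) = -1/(2*(-59)/(6 - 59)) = -1/(2*(-59)/(-53)) = -1/(2*(-59)*(-1/53)) = -1/118/53 = -1*53/118 = -53/118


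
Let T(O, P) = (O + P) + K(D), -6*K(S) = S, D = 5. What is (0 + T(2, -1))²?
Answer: 1/36 ≈ 0.027778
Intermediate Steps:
K(S) = -S/6
T(O, P) = -⅚ + O + P (T(O, P) = (O + P) - ⅙*5 = (O + P) - ⅚ = -⅚ + O + P)
(0 + T(2, -1))² = (0 + (-⅚ + 2 - 1))² = (0 + ⅙)² = (⅙)² = 1/36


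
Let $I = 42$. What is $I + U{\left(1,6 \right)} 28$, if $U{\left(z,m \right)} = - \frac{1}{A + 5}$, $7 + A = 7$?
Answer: $\frac{182}{5} \approx 36.4$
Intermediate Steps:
$A = 0$ ($A = -7 + 7 = 0$)
$U{\left(z,m \right)} = - \frac{1}{5}$ ($U{\left(z,m \right)} = - \frac{1}{0 + 5} = - \frac{1}{5}$)
$I + U{\left(1,6 \right)} 28 = 42 - \frac{28}{5} = \frac{182}{5}$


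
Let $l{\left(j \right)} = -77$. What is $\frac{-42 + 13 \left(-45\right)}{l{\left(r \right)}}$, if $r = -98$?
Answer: $\frac{57}{7} \approx 8.1429$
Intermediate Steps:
$\frac{-42 + 13 \left(-45\right)}{l{\left(r \right)}} = \frac{-42 + 13 \left(-45\right)}{-77} = \left(-42 - 585\right) \left(- \frac{1}{77}\right) = \left(-627\right) \left(- \frac{1}{77}\right) = \frac{57}{7}$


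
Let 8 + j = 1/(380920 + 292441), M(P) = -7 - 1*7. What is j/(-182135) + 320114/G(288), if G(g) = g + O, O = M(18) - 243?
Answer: 39259615259247287/3801920777785 ≈ 10326.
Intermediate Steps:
M(P) = -14 (M(P) = -7 - 7 = -14)
O = -257 (O = -14 - 243 = -257)
G(g) = -257 + g (G(g) = g - 257 = -257 + g)
j = -5386887/673361 (j = -8 + 1/(380920 + 292441) = -8 + 1/673361 = -5386887/673361 ≈ -8.0000)
j/(-182135) + 320114/G(288) = -5386887/673361/(-182135) + 320114/(-257 + 288) = -5386887/673361*(-1/182135) + 320114/31 = 5386887/122642605735 + 320114*(1/31) = 5386887/122642605735 + 320114/31 = 39259615259247287/3801920777785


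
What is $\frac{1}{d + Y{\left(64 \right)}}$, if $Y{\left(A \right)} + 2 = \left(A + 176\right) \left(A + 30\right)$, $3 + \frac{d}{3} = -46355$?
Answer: $- \frac{1}{116516} \approx -8.5825 \cdot 10^{-6}$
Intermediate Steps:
$d = -139074$ ($d = -9 + 3 \left(-46355\right) = -9 - 139065 = -139074$)
$Y{\left(A \right)} = -2 + \left(30 + A\right) \left(176 + A\right)$ ($Y{\left(A \right)} = -2 + \left(A + 176\right) \left(A + 30\right) = -2 + \left(176 + A\right) \left(30 + A\right) = -2 + \left(30 + A\right) \left(176 + A\right)$)
$\frac{1}{d + Y{\left(64 \right)}} = \frac{1}{-139074 + \left(5278 + 64^{2} + 206 \cdot 64\right)} = \frac{1}{-139074 + \left(5278 + 4096 + 13184\right)} = \frac{1}{-139074 + 22558} = \frac{1}{-116516} = - \frac{1}{116516}$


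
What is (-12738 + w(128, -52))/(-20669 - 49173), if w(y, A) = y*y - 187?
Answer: -3459/69842 ≈ -0.049526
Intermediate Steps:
w(y, A) = -187 + y² (w(y, A) = y² - 187 = -187 + y²)
(-12738 + w(128, -52))/(-20669 - 49173) = (-12738 + (-187 + 128²))/(-20669 - 49173) = (-12738 + (-187 + 16384))/(-69842) = (-12738 + 16197)*(-1/69842) = 3459*(-1/69842) = -3459/69842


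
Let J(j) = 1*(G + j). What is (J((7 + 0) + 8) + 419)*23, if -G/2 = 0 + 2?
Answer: 9890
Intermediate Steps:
G = -4 (G = -2*(0 + 2) = -2*2 = -4)
J(j) = -4 + j (J(j) = 1*(-4 + j) = -4 + j)
(J((7 + 0) + 8) + 419)*23 = ((-4 + ((7 + 0) + 8)) + 419)*23 = ((-4 + (7 + 8)) + 419)*23 = ((-4 + 15) + 419)*23 = (11 + 419)*23 = 430*23 = 9890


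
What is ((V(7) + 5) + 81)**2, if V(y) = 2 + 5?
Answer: 8649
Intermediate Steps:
V(y) = 7
((V(7) + 5) + 81)**2 = ((7 + 5) + 81)**2 = (12 + 81)**2 = 93**2 = 8649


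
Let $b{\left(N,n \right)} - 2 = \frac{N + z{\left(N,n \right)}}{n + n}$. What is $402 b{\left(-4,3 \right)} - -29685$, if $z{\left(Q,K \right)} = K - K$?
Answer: $30221$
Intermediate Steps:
$z{\left(Q,K \right)} = 0$
$b{\left(N,n \right)} = 2 + \frac{N}{2 n}$ ($b{\left(N,n \right)} = 2 + \frac{N + 0}{n + n} = 2 + \frac{N}{2 n}$)
$402 b{\left(-4,3 \right)} - -29685 = 402 \left(2 + \frac{1}{2} \left(-4\right) \frac{1}{3}\right) - -29685 = 402 \left(2 + \frac{1}{2} \left(-4\right) \frac{1}{3}\right) + 29685 = 402 \left(2 - \frac{2}{3}\right) + 29685 = 402 \cdot \frac{4}{3} + 29685 = 536 + 29685 = 30221$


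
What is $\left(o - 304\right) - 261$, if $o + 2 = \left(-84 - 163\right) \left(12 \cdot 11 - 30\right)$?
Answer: $-25761$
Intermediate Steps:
$o = -25196$ ($o = -2 + \left(-84 - 163\right) \left(12 \cdot 11 - 30\right) = -2 - 247 \left(132 - 30\right) = -2 - 25194 = -25196$)
$\left(o - 304\right) - 261 = \left(-25196 - 304\right) - 261 = -25500 - 261 = -25761$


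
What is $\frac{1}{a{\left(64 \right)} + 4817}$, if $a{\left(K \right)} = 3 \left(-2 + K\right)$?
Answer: $\frac{1}{5003} \approx 0.00019988$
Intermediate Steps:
$a{\left(K \right)} = -6 + 3 K$
$\frac{1}{a{\left(64 \right)} + 4817} = \frac{1}{\left(-6 + 3 \cdot 64\right) + 4817} = \frac{1}{\left(-6 + 192\right) + 4817} = \frac{1}{186 + 4817} = \frac{1}{5003}$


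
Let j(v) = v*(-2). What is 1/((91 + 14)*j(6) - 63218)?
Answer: -1/64478 ≈ -1.5509e-5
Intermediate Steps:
j(v) = -2*v
1/((91 + 14)*j(6) - 63218) = 1/((91 + 14)*(-2*6) - 63218) = 1/(105*(-12) - 63218) = 1/(-1260 - 63218) = 1/(-64478) = -1/64478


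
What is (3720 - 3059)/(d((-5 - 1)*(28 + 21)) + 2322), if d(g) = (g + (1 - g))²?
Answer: 661/2323 ≈ 0.28455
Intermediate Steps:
d(g) = 1 (d(g) = 1² = 1)
(3720 - 3059)/(d((-5 - 1)*(28 + 21)) + 2322) = (3720 - 3059)/(1 + 2322) = 661/2323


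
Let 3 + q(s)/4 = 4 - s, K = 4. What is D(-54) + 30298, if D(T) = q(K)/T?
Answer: 272684/9 ≈ 30298.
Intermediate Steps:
q(s) = 4 - 4*s (q(s) = -12 + 4*(4 - s) = -12 + (16 - 4*s) = 4 - 4*s)
D(T) = -12/T (D(T) = (4 - 4*4)/T = (4 - 16)/T = -12/T)
D(-54) + 30298 = -12/(-54) + 30298 = -12*(-1/54) + 30298 = 2/9 + 30298 = 272684/9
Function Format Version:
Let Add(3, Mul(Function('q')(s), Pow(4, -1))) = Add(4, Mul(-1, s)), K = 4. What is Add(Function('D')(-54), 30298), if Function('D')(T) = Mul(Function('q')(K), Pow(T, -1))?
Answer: Rational(272684, 9) ≈ 30298.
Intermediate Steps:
Function('q')(s) = Add(4, Mul(-4, s)) (Function('q')(s) = Add(-12, Mul(4, Add(4, Mul(-1, s)))) = Add(-12, Add(16, Mul(-4, s))) = Add(4, Mul(-4, s)))
Function('D')(T) = Mul(-12, Pow(T, -1)) (Function('D')(T) = Mul(Add(4, Mul(-4, 4)), Pow(T, -1)) = Mul(Add(4, -16), Pow(T, -1)) = Mul(-12, Pow(T, -1)))
Add(Function('D')(-54), 30298) = Add(Mul(-12, Pow(-54, -1)), 30298) = Add(Mul(-12, Rational(-1, 54)), 30298) = Add(Rational(2, 9), 30298) = Rational(272684, 9)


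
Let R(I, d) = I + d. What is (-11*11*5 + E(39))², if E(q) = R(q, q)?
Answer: 277729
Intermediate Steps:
E(q) = 2*q (E(q) = q + q = 2*q)
(-11*11*5 + E(39))² = (-11*11*5 + 2*39)² = (-121*5 + 78)² = (-605 + 78)² = (-527)² = 277729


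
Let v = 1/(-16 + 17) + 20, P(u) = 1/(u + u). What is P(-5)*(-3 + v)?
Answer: -9/5 ≈ -1.8000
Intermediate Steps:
P(u) = 1/(2*u)
v = 21 (v = 1/1 + 20 = 1 + 20 = 21)
P(-5)*(-3 + v) = ((1/2)/(-5))*(-3 + 21) = ((1/2)*(-1/5))*18 = -1/10*18 = -9/5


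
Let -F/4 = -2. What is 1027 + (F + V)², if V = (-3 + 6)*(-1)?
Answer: 1052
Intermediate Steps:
F = 8 (F = -4*(-2) = 8)
V = -3 (V = 3*(-1) = -3)
1027 + (F + V)² = 1027 + (8 - 3)² = 1027 + 5² = 1027 + 25 = 1052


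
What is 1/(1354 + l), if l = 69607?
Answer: 1/70961 ≈ 1.4092e-5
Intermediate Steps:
1/(1354 + l) = 1/(1354 + 69607) = 1/70961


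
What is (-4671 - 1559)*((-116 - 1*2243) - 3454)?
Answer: 36214990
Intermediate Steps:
(-4671 - 1559)*((-116 - 1*2243) - 3454) = -6230*((-116 - 2243) - 3454) = -6230*(-2359 - 3454) = -6230*(-5813) = 36214990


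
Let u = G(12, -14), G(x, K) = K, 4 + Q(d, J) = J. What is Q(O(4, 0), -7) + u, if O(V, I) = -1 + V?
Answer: -25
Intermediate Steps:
Q(d, J) = -4 + J
u = -14
Q(O(4, 0), -7) + u = (-4 - 7) - 14 = -11 - 14 = -25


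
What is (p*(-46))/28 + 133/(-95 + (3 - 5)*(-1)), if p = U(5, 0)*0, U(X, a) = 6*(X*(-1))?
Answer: -133/93 ≈ -1.4301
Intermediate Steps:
U(X, a) = -6*X (U(X, a) = 6*(-X) = -6*X)
p = 0 (p = -6*5*0 = -30*0 = 0)
(p*(-46))/28 + 133/(-95 + (3 - 5)*(-1)) = (0*(-46))/28 + 133/(-95 + (3 - 5)*(-1)) = 0*(1/28) + 133/(-95 - 2*(-1)) = 0 + 133/(-95 + 2) = 0 + 133/(-93) = 0 + 133*(-1/93) = 0 - 133/93 = -133/93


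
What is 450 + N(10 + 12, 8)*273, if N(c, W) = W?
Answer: 2634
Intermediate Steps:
450 + N(10 + 12, 8)*273 = 450 + 8*273 = 450 + 2184 = 2634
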